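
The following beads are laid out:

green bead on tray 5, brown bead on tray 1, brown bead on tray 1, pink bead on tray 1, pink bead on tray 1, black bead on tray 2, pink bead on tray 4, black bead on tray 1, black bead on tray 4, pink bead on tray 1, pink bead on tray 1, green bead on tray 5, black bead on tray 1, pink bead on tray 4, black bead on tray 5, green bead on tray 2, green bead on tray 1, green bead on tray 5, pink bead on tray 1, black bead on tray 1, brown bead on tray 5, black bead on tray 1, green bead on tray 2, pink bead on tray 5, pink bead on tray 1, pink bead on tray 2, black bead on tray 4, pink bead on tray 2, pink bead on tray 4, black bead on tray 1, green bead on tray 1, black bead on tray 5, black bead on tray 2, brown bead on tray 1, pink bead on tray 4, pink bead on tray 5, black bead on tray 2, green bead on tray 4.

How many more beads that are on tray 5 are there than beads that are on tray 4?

1

beads on tray 5: 8.
beads on tray 4: 7.
8 − 7 = 1.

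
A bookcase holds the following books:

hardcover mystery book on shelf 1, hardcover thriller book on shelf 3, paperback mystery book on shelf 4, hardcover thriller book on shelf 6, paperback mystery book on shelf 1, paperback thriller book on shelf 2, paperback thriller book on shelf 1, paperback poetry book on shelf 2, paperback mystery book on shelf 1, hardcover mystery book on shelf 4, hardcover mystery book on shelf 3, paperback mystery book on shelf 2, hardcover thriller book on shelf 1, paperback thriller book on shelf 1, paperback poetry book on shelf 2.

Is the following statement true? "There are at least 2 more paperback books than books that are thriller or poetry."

False

There are 9 paperback books.
There are 8 books that are thriller or poetry.
The claim requires 9 − 8 = 1 ≥ 2, which does not hold.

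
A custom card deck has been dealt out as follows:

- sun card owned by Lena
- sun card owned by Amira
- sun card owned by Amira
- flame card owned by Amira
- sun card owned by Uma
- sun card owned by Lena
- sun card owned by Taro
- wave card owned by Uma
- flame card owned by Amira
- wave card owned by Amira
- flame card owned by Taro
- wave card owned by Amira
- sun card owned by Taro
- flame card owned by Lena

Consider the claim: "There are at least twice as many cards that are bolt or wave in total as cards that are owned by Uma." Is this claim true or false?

False

|cards that are bolt or wave| = 3.
|cards owned by Uma| = 2.
The claim requires 3 ≥ 2 × 2 = 4, which does not hold.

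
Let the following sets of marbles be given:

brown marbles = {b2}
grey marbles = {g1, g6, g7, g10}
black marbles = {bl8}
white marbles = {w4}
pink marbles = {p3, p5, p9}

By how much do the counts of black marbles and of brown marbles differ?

0

black marbles: 1. brown marbles: 1.
|1 − 1| = 1 − 1 = 0.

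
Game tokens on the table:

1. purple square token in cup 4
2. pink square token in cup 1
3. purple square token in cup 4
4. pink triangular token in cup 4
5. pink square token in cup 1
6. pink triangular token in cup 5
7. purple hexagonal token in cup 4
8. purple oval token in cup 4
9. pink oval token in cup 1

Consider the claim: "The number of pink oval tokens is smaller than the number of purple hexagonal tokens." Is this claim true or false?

False

There is 1 pink oval token.
There is 1 purple hexagonal token.
The claim requires 1 < 1, which does not hold.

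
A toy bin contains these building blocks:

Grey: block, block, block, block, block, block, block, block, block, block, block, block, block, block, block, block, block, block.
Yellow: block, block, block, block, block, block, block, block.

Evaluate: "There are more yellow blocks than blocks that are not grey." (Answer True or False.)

False

There are 8 yellow blocks.
There are 8 blocks that are not grey.
The claim requires 8 > 8, which does not hold.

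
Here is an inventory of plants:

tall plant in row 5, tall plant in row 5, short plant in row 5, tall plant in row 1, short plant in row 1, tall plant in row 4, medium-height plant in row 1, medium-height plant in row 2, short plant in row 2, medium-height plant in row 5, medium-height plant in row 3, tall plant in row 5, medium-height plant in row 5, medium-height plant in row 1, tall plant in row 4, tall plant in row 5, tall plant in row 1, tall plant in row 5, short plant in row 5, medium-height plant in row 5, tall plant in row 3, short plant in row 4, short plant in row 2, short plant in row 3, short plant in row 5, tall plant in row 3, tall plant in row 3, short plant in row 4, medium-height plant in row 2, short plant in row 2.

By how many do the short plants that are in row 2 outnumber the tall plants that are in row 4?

1

short plants in row 2: 3.
tall plants in row 4: 2.
3 − 2 = 1.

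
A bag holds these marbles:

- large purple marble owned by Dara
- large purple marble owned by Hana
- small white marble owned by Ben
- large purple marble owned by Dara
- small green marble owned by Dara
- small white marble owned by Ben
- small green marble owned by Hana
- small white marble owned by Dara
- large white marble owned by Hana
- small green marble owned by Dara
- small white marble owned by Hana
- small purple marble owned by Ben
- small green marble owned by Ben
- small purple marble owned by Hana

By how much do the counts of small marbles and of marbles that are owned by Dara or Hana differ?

0

small marbles: 10. marbles owned by Dara or Hana: 10.
|10 − 10| = 10 − 10 = 0.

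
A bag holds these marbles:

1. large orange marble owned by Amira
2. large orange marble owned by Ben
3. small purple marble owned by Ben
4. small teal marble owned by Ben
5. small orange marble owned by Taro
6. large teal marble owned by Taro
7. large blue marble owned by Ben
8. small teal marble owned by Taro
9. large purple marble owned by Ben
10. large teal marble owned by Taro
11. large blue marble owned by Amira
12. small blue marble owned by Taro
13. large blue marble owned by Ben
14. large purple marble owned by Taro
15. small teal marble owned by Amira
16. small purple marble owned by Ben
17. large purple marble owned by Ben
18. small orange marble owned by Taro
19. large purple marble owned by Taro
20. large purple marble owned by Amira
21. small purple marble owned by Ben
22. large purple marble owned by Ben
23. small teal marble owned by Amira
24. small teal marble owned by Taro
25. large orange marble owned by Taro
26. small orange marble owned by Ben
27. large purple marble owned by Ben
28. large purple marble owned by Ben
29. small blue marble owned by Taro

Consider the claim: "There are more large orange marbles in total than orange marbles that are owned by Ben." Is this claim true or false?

True

large orange marbles: 3.
orange marbles owned by Ben: 2.
The claim requires 3 > 2, which holds.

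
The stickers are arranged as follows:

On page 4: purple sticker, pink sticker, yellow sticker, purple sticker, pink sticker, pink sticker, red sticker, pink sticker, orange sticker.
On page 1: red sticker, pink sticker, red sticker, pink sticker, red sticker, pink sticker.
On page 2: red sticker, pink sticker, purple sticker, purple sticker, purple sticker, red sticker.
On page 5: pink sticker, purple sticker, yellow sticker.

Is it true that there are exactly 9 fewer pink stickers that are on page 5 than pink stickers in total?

There is 1 pink sticker on page 5.
There are 9 pink stickers.
The claim requires 9 − 1 (= 8) to equal 9, which does not hold.

False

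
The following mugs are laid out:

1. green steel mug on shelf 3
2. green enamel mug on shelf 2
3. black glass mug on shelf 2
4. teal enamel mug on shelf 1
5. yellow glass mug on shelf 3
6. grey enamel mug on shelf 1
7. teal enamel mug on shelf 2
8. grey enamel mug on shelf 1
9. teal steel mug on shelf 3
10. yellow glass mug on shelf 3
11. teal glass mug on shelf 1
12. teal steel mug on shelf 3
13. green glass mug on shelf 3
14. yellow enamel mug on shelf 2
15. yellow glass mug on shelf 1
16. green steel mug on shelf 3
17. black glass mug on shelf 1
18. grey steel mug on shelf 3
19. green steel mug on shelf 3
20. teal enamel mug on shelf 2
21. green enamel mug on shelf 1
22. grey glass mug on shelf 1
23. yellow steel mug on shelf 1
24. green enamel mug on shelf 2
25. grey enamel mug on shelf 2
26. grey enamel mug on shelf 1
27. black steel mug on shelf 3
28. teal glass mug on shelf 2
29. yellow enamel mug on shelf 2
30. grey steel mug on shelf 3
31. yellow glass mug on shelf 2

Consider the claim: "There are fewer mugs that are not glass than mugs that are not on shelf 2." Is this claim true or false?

False

|mugs that are not glass| = 21.
|mugs that are not on shelf 2| = 21.
The claim requires 21 < 21, which does not hold.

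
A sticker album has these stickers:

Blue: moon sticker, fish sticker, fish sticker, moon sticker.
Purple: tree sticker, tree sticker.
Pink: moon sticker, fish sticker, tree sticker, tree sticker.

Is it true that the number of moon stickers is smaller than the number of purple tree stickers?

False

|moon stickers| = 3.
|purple tree stickers| = 2.
The claim requires 3 < 2, which does not hold.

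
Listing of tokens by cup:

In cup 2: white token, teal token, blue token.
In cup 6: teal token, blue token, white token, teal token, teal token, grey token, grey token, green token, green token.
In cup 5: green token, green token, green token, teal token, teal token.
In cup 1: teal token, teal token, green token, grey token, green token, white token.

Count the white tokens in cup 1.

1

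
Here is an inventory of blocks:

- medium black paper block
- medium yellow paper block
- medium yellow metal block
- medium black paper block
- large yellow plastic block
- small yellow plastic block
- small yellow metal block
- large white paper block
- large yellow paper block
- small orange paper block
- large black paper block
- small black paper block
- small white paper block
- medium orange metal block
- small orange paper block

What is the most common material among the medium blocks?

Counts by material (restricted to medium blocks): paper 3, metal 2.
The maximum is 3, held uniquely by paper.

paper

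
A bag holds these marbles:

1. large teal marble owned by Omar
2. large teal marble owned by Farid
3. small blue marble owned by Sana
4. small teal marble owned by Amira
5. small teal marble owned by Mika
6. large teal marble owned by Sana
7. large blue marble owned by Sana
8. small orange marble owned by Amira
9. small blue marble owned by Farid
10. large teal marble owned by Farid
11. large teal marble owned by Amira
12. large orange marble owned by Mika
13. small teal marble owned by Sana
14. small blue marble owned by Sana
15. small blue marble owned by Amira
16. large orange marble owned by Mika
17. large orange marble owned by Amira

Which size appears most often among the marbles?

Counts by size: large 9, small 8.
The maximum is 9, held uniquely by large.

large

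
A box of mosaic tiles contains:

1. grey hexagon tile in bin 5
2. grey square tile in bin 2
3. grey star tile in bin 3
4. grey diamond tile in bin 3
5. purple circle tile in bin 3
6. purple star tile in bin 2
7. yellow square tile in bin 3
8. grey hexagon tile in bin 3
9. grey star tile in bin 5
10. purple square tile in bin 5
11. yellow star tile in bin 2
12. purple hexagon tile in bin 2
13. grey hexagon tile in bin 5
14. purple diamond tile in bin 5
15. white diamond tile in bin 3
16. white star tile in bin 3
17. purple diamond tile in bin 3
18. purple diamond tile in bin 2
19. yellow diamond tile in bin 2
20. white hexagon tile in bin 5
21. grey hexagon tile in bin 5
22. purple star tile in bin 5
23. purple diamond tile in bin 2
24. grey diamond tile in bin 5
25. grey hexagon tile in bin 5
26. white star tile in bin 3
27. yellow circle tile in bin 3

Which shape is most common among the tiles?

Counts by shape: diamond 8, star 7, hexagon 7, square 3, circle 2.
The maximum is 8, held uniquely by diamond.

diamond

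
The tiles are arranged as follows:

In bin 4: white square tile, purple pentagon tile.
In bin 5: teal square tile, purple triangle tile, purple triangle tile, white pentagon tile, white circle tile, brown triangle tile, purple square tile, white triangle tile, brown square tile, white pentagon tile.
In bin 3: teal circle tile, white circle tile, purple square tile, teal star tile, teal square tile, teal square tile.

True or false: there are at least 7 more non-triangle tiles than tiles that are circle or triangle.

|non-triangle tiles| = 14.
|tiles that are circle or triangle| = 7.
The claim requires 14 − 7 = 7 ≥ 7, which holds.

True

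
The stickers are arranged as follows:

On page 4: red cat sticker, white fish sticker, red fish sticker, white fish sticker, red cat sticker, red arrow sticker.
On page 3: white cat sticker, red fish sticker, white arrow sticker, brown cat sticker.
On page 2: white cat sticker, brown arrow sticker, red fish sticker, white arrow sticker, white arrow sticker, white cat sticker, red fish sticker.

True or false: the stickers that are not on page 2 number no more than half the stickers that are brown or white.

|stickers that are not on page 2| = 10.
|stickers that are brown or white| = 10.
The claim requires 2 × 10 = 20 ≤ 10, which does not hold.

False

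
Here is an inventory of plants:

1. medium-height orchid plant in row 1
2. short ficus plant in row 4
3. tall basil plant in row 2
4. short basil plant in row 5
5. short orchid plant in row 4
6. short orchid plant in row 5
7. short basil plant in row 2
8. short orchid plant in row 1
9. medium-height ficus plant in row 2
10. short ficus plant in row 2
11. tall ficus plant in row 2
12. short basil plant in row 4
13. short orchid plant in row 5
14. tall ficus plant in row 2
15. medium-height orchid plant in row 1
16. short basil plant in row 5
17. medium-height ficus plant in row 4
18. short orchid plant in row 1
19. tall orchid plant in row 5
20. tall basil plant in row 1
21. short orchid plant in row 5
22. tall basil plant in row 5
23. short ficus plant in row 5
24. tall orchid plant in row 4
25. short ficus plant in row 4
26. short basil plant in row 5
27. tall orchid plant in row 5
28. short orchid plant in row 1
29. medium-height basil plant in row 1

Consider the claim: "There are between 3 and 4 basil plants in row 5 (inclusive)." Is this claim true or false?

basil plants in row 5: 4.
The claim requires 3 ≤ 4 ≤ 4, which holds.

True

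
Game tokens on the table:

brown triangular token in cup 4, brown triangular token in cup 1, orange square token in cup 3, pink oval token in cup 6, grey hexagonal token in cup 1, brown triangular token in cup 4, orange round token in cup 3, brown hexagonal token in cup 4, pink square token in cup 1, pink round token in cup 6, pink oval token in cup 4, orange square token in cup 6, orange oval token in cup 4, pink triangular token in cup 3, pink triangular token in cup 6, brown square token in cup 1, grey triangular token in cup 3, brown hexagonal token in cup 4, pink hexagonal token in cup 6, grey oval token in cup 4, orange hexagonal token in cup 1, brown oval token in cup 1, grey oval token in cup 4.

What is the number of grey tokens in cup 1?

1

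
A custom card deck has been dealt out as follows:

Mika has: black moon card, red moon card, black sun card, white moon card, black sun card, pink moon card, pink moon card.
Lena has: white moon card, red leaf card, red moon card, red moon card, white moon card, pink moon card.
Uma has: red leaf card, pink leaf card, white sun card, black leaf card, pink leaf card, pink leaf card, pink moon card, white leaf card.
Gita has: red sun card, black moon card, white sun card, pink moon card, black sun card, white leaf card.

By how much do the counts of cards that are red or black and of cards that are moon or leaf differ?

9

cards that are red or black: 12. cards that are moon or leaf: 21.
|12 − 21| = 21 − 12 = 9.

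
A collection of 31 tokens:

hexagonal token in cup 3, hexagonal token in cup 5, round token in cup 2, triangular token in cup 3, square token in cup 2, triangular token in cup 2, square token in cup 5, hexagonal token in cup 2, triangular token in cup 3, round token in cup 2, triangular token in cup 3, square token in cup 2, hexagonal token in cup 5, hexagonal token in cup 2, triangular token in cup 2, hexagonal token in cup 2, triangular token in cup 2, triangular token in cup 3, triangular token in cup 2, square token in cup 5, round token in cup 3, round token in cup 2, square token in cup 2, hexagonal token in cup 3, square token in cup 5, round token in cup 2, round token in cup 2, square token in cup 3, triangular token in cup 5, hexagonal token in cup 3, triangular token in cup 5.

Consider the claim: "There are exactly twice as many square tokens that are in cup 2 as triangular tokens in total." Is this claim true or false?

square tokens in cup 2: 3.
triangular tokens: 10.
The claim requires 3 = 2 × 10 = 20, which does not hold.

False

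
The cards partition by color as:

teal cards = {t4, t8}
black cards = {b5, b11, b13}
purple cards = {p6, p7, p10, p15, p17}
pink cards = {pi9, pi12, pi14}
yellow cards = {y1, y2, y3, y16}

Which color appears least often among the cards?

Counts by color: purple 5, yellow 4, pink 3, black 3, teal 2.
The minimum is 2, held uniquely by teal.

teal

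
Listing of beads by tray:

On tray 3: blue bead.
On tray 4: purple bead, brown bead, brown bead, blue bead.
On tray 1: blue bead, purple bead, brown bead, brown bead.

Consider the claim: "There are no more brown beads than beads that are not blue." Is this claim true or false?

True

There are 4 brown beads.
There are 6 beads that are not blue.
The claim requires 4 ≤ 6, which holds.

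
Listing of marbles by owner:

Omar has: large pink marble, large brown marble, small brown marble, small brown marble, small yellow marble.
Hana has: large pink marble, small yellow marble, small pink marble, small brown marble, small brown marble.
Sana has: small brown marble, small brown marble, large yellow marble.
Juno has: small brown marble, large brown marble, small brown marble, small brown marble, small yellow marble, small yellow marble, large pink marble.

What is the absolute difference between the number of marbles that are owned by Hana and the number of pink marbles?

1

marbles owned by Hana: 5. pink marbles: 4.
|5 − 4| = 5 − 4 = 1.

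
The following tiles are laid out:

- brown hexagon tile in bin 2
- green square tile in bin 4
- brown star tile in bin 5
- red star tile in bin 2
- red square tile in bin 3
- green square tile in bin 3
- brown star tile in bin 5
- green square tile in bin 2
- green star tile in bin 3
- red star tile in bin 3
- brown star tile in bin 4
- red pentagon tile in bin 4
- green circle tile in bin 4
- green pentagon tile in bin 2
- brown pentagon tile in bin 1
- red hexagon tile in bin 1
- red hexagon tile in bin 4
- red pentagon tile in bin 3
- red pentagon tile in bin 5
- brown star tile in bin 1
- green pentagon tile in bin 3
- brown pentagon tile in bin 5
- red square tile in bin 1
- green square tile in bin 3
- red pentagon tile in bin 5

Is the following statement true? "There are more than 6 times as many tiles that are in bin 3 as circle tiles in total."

True

|tiles in bin 3| = 7.
|circle tiles| = 1.
The claim requires 7 > 6 × 1 = 6, which holds.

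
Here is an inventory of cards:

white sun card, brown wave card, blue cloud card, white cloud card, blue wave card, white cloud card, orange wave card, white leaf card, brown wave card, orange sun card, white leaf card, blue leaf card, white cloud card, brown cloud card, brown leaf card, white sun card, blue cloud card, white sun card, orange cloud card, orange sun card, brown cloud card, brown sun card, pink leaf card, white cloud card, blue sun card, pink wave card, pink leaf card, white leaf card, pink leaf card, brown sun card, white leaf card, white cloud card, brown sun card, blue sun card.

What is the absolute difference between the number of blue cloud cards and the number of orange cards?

blue cloud cards: 2. orange cards: 4.
|2 − 4| = 4 − 2 = 2.

2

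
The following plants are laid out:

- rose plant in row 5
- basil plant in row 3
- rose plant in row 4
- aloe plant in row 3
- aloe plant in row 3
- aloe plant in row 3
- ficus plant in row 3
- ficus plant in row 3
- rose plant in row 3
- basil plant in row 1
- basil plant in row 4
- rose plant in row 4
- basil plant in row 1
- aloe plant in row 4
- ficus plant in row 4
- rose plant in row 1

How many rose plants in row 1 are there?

1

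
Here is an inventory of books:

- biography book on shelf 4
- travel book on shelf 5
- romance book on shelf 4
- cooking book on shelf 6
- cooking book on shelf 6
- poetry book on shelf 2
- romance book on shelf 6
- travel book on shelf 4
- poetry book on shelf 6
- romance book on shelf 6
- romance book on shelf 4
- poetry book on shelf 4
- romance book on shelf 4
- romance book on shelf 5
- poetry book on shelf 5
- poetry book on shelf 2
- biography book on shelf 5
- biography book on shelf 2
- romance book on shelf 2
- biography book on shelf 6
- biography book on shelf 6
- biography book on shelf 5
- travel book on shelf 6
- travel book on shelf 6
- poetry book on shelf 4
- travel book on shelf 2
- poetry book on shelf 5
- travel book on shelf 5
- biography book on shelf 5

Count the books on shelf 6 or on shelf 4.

on shelf 4: 7; on shelf 6: 9; together 7 + 9 = 16.

16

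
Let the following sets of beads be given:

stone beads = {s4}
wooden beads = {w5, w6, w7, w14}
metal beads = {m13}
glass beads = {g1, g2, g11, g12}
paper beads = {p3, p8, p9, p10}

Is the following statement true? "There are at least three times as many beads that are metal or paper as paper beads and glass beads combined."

False

|beads that are metal or paper| = 5.
paper beads: 4; glass beads: 4; combined: 4 + 4 = 8.
The claim requires 5 ≥ 3 × 8 = 24, which does not hold.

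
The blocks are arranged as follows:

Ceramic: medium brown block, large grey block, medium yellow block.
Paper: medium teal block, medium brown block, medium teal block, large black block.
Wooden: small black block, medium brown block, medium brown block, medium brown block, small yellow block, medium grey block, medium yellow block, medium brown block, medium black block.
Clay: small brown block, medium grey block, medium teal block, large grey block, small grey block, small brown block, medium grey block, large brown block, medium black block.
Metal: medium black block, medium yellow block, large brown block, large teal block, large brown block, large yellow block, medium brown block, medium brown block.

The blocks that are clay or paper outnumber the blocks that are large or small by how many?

blocks that are clay or paper: 13.
blocks that are large or small: 13.
13 − 13 = 0.

0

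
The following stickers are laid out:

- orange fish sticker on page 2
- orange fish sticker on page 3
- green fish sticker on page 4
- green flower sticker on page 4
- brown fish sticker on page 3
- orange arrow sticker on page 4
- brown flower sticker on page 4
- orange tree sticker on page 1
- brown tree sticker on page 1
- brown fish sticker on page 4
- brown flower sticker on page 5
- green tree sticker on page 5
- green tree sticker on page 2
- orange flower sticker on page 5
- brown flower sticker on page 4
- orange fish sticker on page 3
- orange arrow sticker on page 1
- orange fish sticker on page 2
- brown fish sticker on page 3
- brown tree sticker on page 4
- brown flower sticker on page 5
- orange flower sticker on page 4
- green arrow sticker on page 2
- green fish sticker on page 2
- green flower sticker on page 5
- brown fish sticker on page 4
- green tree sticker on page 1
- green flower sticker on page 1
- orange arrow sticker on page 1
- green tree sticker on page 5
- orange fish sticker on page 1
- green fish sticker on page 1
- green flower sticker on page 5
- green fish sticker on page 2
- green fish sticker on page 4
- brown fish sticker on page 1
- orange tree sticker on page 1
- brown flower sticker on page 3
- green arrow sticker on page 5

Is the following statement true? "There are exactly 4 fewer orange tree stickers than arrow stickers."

|orange tree stickers| = 2.
|arrow stickers| = 5.
The claim requires 5 − 2 (= 3) to equal 4, which does not hold.

False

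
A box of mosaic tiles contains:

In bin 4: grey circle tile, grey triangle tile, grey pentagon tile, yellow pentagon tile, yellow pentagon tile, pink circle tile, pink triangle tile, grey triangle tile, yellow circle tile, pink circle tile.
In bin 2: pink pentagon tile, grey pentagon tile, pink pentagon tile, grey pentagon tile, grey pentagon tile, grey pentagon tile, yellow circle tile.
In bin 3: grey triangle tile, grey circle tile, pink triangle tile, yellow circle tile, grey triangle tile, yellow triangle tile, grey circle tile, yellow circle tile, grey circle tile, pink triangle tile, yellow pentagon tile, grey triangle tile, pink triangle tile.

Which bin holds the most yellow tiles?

Counts by bin (restricted to yellow tiles): bin 3→4, bin 4→3, bin 2→1.
The maximum is 4, held uniquely by bin 3.

bin 3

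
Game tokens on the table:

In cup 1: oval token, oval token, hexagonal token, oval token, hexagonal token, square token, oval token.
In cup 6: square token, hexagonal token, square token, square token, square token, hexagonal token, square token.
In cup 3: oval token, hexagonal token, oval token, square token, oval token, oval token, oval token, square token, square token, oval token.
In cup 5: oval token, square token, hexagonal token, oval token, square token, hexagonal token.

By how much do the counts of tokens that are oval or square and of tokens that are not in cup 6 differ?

0

tokens that are oval or square: 23. tokens that are not in cup 6: 23.
|23 − 23| = 23 − 23 = 0.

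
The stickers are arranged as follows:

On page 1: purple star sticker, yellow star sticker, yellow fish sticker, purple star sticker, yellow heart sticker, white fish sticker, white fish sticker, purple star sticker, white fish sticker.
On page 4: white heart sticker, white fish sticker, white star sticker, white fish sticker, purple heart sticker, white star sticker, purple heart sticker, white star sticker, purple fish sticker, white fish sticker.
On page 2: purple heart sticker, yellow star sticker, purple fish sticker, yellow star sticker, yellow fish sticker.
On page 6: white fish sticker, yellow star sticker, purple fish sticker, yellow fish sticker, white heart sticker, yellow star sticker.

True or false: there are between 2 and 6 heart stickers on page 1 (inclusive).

False

There is 1 heart sticker on page 1.
The claim requires 2 ≤ 1 ≤ 6, which does not hold.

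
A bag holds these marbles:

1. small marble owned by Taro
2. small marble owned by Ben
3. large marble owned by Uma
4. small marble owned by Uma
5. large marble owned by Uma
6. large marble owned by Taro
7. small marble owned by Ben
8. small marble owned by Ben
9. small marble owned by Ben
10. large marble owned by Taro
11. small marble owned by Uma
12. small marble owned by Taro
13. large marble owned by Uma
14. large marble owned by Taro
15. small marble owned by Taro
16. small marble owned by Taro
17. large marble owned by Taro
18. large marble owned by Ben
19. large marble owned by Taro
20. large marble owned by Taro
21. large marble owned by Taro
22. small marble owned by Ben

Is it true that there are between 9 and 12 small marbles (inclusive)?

There are 11 small marbles.
The claim requires 9 ≤ 11 ≤ 12, which holds.

True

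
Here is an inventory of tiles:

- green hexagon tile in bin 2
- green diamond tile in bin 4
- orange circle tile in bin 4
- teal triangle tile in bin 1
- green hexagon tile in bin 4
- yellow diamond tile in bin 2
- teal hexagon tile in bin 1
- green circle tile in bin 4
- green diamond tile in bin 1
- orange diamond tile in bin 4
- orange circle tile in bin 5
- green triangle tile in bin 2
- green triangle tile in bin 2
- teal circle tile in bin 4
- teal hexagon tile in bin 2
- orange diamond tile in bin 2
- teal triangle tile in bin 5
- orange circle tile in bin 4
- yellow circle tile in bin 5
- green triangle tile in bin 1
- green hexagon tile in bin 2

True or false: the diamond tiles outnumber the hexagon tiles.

False

diamond tiles: 5.
hexagon tiles: 5.
The claim requires 5 > 5, which does not hold.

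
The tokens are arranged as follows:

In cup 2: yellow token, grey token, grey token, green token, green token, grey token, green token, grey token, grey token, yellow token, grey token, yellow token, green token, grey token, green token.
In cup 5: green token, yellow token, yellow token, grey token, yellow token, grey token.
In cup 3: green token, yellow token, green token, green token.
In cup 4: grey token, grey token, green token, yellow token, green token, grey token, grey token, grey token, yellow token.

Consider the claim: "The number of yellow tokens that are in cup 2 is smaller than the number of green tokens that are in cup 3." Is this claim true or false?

False

yellow tokens in cup 2: 3.
green tokens in cup 3: 3.
The claim requires 3 < 3, which does not hold.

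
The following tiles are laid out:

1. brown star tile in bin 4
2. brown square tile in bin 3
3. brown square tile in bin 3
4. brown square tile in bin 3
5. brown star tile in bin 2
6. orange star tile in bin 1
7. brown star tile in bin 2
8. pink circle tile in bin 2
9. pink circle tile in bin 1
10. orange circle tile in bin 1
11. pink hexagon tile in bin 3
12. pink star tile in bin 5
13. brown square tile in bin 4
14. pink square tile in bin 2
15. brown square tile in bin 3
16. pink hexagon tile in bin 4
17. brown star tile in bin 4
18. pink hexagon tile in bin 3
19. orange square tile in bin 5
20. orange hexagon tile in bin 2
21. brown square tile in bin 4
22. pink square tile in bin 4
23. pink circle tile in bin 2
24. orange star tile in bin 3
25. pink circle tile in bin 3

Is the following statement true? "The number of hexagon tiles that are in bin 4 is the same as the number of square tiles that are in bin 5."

|hexagon tiles in bin 4| = 1.
|square tiles in bin 5| = 1.
The claim requires 1 = 1, which holds.

True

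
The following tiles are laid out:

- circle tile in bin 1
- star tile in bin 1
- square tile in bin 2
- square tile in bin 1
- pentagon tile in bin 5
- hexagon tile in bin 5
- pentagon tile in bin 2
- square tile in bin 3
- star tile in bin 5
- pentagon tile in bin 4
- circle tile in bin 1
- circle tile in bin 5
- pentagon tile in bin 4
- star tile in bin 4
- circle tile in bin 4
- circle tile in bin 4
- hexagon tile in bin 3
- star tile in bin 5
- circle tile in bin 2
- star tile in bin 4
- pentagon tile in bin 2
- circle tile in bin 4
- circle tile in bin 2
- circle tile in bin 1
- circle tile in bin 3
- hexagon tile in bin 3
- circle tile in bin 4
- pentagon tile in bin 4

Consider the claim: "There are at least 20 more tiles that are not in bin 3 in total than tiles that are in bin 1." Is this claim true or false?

tiles that are not in bin 3: 24.
tiles in bin 1: 5.
The claim requires 24 − 5 = 19 ≥ 20, which does not hold.

False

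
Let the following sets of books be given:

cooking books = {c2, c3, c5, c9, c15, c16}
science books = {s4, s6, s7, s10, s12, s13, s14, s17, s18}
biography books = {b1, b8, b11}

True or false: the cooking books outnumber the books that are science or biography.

False

|cooking books| = 6.
|books that are science or biography| = 12.
The claim requires 6 > 12, which does not hold.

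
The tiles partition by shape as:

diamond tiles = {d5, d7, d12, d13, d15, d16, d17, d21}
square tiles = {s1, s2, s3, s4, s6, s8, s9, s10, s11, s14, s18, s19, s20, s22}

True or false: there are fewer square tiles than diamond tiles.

There are 14 square tiles.
There are 8 diamond tiles.
The claim requires 14 < 8, which does not hold.

False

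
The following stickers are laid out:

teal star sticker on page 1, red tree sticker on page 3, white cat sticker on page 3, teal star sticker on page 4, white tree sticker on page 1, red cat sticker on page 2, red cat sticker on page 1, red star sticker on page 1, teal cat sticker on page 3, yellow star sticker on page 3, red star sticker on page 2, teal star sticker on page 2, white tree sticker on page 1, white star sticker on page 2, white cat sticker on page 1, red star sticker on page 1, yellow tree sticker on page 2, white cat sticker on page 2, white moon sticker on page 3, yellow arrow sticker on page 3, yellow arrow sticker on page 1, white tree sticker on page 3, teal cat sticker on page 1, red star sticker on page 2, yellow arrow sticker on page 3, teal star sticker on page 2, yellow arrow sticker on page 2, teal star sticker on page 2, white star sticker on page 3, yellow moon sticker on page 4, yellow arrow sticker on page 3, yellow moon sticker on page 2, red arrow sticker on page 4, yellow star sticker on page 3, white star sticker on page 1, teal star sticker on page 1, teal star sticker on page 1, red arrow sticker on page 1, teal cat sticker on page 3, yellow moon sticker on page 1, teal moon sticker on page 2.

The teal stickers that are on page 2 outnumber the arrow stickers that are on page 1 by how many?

2

teal stickers on page 2: 4.
arrow stickers on page 1: 2.
4 − 2 = 2.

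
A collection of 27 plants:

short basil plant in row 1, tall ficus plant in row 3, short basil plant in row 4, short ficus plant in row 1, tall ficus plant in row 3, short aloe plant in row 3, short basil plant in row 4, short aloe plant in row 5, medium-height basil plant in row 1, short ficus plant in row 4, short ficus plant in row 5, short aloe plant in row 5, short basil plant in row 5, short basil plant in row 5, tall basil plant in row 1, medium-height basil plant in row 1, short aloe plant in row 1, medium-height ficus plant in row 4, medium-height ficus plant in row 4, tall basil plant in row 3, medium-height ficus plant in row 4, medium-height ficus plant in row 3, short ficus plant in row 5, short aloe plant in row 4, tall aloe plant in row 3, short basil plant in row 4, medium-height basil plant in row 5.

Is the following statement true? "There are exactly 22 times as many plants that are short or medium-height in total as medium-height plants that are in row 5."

True

|plants that are short or medium-height| = 22.
|medium-height plants in row 5| = 1.
The claim requires 22 = 22 × 1 = 22, which holds.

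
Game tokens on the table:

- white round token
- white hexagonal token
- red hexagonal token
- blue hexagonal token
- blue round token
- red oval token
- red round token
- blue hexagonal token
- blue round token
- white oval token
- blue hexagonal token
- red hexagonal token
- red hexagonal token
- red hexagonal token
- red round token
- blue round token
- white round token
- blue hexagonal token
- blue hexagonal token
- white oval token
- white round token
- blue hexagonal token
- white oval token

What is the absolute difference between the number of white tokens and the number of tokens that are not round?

8

white tokens: 7. tokens that are not round: 15.
|7 − 15| = 15 − 7 = 8.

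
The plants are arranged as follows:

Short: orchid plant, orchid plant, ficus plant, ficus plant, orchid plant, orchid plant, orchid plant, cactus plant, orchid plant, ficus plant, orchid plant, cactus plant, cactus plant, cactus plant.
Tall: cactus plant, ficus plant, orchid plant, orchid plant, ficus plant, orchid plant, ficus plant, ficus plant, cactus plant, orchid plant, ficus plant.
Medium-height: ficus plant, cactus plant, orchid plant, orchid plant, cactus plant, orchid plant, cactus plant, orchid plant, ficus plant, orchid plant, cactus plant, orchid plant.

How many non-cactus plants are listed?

27

Total plants: 37; with the excluded value: 10; remaining 37 − 10 = 27.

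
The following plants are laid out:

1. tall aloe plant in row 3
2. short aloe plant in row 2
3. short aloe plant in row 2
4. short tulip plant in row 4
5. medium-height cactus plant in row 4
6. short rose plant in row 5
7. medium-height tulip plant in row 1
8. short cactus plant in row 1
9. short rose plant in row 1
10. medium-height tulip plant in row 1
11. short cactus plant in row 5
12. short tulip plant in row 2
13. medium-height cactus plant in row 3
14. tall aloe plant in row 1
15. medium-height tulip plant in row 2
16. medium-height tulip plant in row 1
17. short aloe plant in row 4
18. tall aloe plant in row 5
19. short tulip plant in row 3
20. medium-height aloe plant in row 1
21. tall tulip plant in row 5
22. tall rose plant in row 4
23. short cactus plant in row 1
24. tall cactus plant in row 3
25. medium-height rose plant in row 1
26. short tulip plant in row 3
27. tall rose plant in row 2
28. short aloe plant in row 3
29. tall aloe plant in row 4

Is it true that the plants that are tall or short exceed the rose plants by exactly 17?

|plants that are tall or short| = 21.
|rose plants| = 5.
The claim requires 21 − 5 (= 16) to equal 17, which does not hold.

False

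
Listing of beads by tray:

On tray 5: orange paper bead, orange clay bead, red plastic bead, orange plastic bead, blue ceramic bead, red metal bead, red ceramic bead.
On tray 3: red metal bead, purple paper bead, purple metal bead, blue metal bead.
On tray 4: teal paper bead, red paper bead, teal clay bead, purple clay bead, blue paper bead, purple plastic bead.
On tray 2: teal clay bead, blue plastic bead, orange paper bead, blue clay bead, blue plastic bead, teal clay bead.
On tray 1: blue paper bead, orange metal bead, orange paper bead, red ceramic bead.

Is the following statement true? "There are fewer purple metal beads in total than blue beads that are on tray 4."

False

|purple metal beads| = 1.
|blue beads on tray 4| = 1.
The claim requires 1 < 1, which does not hold.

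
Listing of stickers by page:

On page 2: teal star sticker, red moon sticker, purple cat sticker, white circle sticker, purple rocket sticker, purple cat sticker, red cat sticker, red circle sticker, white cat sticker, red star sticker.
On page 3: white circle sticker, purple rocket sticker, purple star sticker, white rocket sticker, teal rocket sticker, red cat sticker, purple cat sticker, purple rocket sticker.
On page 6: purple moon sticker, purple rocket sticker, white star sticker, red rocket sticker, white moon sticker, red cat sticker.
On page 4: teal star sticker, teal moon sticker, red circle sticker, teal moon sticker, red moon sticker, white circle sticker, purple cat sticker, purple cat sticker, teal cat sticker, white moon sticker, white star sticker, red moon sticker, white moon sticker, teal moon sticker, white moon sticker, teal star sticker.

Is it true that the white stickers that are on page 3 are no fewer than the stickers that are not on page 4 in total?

False

|white stickers on page 3| = 2.
|stickers that are not on page 4| = 24.
The claim requires 2 ≥ 24, which does not hold.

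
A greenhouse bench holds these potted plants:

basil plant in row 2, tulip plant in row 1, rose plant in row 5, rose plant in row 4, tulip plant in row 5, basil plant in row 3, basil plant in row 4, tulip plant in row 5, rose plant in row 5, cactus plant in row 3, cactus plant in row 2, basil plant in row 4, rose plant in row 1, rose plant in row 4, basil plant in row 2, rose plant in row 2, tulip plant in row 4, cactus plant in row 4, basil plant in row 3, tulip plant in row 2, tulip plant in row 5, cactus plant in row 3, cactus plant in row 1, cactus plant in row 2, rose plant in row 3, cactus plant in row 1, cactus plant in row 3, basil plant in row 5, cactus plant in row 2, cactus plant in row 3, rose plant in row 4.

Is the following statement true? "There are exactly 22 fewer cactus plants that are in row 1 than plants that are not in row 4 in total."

True

cactus plants in row 1: 2.
plants that are not in row 4: 24.
The claim requires 24 − 2 (= 22) to equal 22, which holds.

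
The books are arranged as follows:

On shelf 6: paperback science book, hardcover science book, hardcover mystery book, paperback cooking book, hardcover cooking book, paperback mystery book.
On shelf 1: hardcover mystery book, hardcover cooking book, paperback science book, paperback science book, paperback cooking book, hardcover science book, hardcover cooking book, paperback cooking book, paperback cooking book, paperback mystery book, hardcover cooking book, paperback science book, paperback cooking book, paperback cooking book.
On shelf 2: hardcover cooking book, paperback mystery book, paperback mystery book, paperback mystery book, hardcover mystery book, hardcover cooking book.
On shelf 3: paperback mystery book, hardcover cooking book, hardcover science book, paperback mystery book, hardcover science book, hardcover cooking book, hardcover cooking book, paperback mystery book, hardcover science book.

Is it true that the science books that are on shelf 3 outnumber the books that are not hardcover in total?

|science books on shelf 3| = 3.
|books that are not hardcover| = 18.
The claim requires 3 > 18, which does not hold.

False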